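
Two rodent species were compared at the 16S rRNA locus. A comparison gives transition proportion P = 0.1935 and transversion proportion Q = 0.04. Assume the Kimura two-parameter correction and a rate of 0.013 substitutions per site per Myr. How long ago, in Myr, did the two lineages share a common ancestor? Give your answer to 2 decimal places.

Under the Kimura two-parameter model, d = −½ ln(1 − 2P − Q) − ¼ ln(1 − 2Q).
1 − 2P − Q = 0.573, giving −½ ln(0.573) = 0.278435.
1 − 2Q = 0.92, giving −¼ ln(0.92) = 0.020845.
d = 0.278435 + 0.020845 = 0.299280.
Under a molecular clock d = 2μt, so t = d/(2μ) = 0.299280 / (2 × 0.013) = 11.51 Myr.

11.51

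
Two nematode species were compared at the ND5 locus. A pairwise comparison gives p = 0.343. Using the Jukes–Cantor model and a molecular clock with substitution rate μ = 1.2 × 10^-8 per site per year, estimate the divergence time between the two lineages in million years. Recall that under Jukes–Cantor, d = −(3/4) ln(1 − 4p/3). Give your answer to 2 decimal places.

19.10

d = −(3/4) ln(1 − 4p/3) = −0.75 ln(1 − 0.457333) = −0.75 ln(0.542667)
  = −0.75 × (-0.611259) = 0.458444 substitutions/site.
Under a molecular clock d = 2μt, so t = d/(2μ) = 0.458444 / (2 × 1.2 × 10^-8) = 19.10 million years.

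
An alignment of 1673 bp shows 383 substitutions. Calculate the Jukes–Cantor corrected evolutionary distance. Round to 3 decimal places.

p = 383/1673 ≈ 0.22893.
d = −(3/4) ln(1 − 4p/3) = −0.75 ln(1 − 0.30524) = −0.75 ln(0.69476)
  = −0.75 × (-0.364189) = 0.273142 substitutions/site.

0.273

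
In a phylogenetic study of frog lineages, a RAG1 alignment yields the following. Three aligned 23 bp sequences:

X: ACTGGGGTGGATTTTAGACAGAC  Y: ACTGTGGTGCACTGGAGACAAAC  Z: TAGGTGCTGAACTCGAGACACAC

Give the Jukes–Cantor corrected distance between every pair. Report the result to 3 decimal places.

X–Y: 6/23 sites differ → p ≈ 0.26087, d = −0.75 ln(1 − 0.347827) = 0.320584 ≈ 0.321.
X–Z: 10/23 sites differ → p ≈ 0.434783, d = −0.75 ln(1 − 0.579711) = 0.650110 ≈ 0.650.
Y–Z: 7/23 sites differ → p ≈ 0.304348, d = −0.75 ln(1 − 0.405797) = 0.390401 ≈ 0.390.

d(X,Y) = 0.321, d(X,Z) = 0.650, d(Y,Z) = 0.390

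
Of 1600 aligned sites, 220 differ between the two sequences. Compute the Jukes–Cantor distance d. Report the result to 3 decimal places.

p = 220/1600 = 0.1375.
d = −(3/4) ln(1 − 4p/3) = −0.75 ln(1 − 0.183333) = −0.75 ln(0.816667)
  = −0.75 × (-0.202524) = 0.151893 substitutions/site.

0.152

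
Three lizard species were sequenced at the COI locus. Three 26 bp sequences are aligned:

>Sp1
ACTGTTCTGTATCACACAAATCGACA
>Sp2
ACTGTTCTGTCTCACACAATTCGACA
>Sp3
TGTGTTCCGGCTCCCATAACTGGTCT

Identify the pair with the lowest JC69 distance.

Sp1 and Sp2

Sp1–Sp2: 2/26 differ, p = 0.077, d = 0.081.
Sp1–Sp3: 11/26 differ, p = 0.423, d = 0.623.
Sp2–Sp3: 10/26 differ, p = 0.385, d = 0.539.
The smallest distance is between Sp1 and Sp2.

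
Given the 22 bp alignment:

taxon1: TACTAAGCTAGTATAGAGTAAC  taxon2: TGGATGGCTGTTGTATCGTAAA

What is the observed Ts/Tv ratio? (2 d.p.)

Transitions are A↔G and C↔T; transversions are all other mismatches.
Transitions: 4. Transversions: 7.
R = 4/7 = 0.571428… ≈ 0.57 (to 2 d.p.).

0.57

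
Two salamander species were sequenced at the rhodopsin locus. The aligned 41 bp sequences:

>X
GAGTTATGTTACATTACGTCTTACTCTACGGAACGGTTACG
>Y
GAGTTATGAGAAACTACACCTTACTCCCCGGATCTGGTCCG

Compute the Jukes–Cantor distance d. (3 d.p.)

0.371

The sequences differ at 12 of 41 sites, so p = 12/41 ≈ 0.292683.
d = −(3/4) ln(1 − 4p/3) = −0.75 ln(1 − 0.390244) = −0.75 ln(0.609756)
  = −0.75 × (-0.494696) = 0.371022 substitutions/site.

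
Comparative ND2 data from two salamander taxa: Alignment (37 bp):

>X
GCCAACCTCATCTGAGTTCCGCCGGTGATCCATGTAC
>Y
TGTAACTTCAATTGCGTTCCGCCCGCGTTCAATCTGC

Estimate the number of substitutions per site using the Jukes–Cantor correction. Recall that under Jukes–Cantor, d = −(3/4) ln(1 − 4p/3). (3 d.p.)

0.474

The sequences differ at 13 of 37 sites, so p = 13/37 ≈ 0.351351.
d = −(3/4) ln(1 − 4p/3) = −0.75 ln(1 − 0.468468) = −0.75 ln(0.531532)
  = −0.75 × (-0.631992) = 0.473994 substitutions/site.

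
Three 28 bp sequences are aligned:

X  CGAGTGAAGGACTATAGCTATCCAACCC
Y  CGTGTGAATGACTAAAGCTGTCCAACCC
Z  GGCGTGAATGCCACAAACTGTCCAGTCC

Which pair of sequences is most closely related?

X and Y

X–Y: 4/28 differ, p = 0.143, d = 0.158.
X–Z: 11/28 differ, p = 0.393, d = 0.556.
Y–Z: 8/28 differ, p = 0.286, d = 0.360.
The smallest distance is between X and Y.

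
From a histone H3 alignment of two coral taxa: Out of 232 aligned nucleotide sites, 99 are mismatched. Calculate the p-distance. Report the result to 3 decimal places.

0.427

p = 99/232 = 0.426724… ≈ 0.427 (to 3 d.p.).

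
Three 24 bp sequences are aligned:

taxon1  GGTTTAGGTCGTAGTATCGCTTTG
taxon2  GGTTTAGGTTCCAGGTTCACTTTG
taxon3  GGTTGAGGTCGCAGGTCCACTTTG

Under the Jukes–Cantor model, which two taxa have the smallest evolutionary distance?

taxon2 and taxon3

taxon1–taxon2: 6/24 differ, p = 0.250, d = 0.304.
taxon1–taxon3: 6/24 differ, p = 0.250, d = 0.304.
taxon2–taxon3: 4/24 differ, p = 0.167, d = 0.188.
The smallest distance is between taxon2 and taxon3.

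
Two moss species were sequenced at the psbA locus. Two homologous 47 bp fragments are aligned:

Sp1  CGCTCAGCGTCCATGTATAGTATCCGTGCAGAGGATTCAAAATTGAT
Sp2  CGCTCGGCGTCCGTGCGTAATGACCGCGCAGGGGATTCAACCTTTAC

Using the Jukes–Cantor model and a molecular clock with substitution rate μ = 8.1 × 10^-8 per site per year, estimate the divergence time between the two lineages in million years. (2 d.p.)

2.13

The sequences differ at 13 of 47 sites, so p = 13/47 ≈ 0.276596.
d = −(3/4) ln(1 − 4p/3) = −0.75 ln(1 − 0.368795) = −0.75 ln(0.631205)
  = −0.75 × (-0.460125) = 0.345094 substitutions/site.
Under a molecular clock d = 2μt, so t = d/(2μ) = 0.345094 / (2 × 8.1 × 10^-8) = 2.13 million years.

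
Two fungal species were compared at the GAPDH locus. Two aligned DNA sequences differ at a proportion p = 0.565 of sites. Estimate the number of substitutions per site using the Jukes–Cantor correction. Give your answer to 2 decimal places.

d = −(3/4) ln(1 − 4p/3) = −0.75 ln(1 − 0.753333) = −0.75 ln(0.246667)
  = −0.75 × (-1.399716) = 1.049787 substitutions/site.

1.05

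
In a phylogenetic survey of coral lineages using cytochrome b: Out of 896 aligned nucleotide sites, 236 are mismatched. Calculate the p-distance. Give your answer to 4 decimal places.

p = 236/896 = 0.263392… ≈ 0.2634 (to 4 d.p.).

0.2634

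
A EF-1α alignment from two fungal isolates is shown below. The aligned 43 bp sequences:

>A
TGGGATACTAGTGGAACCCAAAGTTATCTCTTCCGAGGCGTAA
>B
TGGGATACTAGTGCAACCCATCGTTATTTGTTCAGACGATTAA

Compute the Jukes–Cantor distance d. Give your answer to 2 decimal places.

0.25

The sequences differ at 9 of 43 sites (14, 21, 22, 28, 30, 34, 37, 39, 40), so p = 9/43 ≈ 0.209302.
d = −(3/4) ln(1 − 4p/3) = −0.75 ln(1 − 0.279069) = −0.75 ln(0.720931)
  = −0.75 × (-0.327212) = 0.245409 substitutions/site.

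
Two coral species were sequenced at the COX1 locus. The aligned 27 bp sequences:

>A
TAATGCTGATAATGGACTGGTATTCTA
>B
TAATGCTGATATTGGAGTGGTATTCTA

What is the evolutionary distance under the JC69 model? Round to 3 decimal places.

The sequences differ at 2 of 27 sites (12, 17), so p = 2/27 ≈ 0.074074.
d = −(3/4) ln(1 − 4p/3) = −0.75 ln(1 − 0.098765) = −0.75 ln(0.901235)
  = −0.75 × (-0.103989) = 0.077992 substitutions/site.

0.078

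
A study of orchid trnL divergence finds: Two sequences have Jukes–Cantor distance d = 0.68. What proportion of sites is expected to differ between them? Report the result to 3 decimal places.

0.447

p = (3/4)(1 − e^(−4d/3)) = 0.75 × (1 − e^(-0.906667)) = 0.75 × (1 − 0.403868) = 0.447099.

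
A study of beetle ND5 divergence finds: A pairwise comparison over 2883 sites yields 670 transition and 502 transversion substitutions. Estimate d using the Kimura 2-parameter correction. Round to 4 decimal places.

0.6163

P = 670/2883 ≈ 0.232397 and Q = 502/2883 ≈ 0.174124.
Under the Kimura two-parameter model, d = −½ ln(1 − 2P − Q) − ¼ ln(1 − 2Q).
1 − 2P − Q = 0.361082, giving −½ ln(0.361082) = 0.509325.
1 − 2Q = 0.651752, giving −¼ ln(0.651752) = 0.107023.
d = 0.509325 + 0.107023 = 0.616348.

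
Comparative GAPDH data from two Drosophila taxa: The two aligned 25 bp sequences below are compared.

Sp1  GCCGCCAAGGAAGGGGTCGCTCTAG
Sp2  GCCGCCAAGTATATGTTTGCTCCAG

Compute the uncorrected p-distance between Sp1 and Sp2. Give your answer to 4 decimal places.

The sequences differ at 7 of 25 positions (sites 10, 12, 13, 14, 16, 18, 23).
p = 7/25 = 0.2800.

0.2800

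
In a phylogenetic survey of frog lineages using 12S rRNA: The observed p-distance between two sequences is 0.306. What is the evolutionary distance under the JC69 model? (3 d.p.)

0.393

d = −(3/4) ln(1 − 4p/3) = −0.75 ln(1 − 0.408) = −0.75 ln(0.592)
  = −0.75 × (-0.524249) = 0.393187 substitutions/site.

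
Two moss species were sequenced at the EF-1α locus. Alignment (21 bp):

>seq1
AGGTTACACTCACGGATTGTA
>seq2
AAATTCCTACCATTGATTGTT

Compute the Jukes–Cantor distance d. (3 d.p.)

0.635

The sequences differ at 9 of 21 sites (2, 3, 6, 8, 9, 10, 13, 14, 21), so p = 9/21 ≈ 0.428571.
d = −(3/4) ln(1 − 4p/3) = −0.75 ln(1 − 0.571428) = −0.75 ln(0.428572)
  = −0.75 × (-0.847297) = 0.635473 substitutions/site.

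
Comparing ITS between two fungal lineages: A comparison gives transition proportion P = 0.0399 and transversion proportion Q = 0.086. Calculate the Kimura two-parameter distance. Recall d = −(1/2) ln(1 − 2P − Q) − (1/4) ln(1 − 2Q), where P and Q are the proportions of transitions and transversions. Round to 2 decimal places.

0.14

Under the Kimura two-parameter model, d = −½ ln(1 − 2P − Q) − ¼ ln(1 − 2Q).
1 − 2P − Q = 0.8342, giving −½ ln(0.8342) = 0.090641.
1 − 2Q = 0.828, giving −¼ ln(0.828) = 0.047186.
d = 0.090641 + 0.047186 = 0.137827.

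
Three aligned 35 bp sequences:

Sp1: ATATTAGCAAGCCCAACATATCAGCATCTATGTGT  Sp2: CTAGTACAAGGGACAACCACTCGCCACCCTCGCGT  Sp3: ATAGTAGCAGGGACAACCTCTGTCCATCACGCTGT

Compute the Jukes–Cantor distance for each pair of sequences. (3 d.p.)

Sp1–Sp2: 17/35 sites differ → p ≈ 0.485714, d = −0.75 ln(1 − 0.647619) = 0.782282 ≈ 0.782.
Sp1–Sp3: 13/35 sites differ → p ≈ 0.371429, d = −0.75 ln(1 − 0.495239) = 0.512753 ≈ 0.513.
Sp2–Sp3: 12/35 sites differ → p ≈ 0.342857, d = −0.75 ln(1 − 0.457143) = 0.458182 ≈ 0.458.

d(Sp1,Sp2) = 0.782, d(Sp1,Sp3) = 0.513, d(Sp2,Sp3) = 0.458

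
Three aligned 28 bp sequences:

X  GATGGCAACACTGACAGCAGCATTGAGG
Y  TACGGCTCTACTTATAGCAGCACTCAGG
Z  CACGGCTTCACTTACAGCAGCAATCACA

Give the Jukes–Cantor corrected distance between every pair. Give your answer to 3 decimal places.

X–Y: 9/28 sites differ → p ≈ 0.321429, d = −0.75 ln(1 − 0.428572) = 0.419713 ≈ 0.420.
X–Z: 9/28 sites differ → p ≈ 0.321429, d = −0.75 ln(1 − 0.428572) = 0.419713 ≈ 0.420.
Y–Z: 7/28 sites differ → p = 0.25, d = −0.75 ln(1 − 0.333333) = 0.304098 ≈ 0.304.

d(X,Y) = 0.420, d(X,Z) = 0.420, d(Y,Z) = 0.304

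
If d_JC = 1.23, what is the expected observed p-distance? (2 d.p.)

0.60

p = (3/4)(1 − e^(−4d/3)) = 0.75 × (1 − e^(-1.64)) = 0.75 × (1 − 0.193980) = 0.604515.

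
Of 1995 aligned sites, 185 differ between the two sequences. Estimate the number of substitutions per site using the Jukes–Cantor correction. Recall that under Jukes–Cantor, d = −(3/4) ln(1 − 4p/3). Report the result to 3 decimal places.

0.099

p = 185/1995 ≈ 0.092732.
d = −(3/4) ln(1 − 4p/3) = −0.75 ln(1 − 0.123643) = −0.75 ln(0.876357)
  = −0.75 × (-0.131982) = 0.098987 substitutions/site.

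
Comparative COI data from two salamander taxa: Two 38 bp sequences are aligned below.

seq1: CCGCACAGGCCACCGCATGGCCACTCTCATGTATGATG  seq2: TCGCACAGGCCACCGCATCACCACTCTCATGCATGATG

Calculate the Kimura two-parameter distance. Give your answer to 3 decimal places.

0.115

Of 38 sites, 3 differences are transitions and 1 are transversions, so P = 3/38 ≈ 0.078947 and Q = 1/38 ≈ 0.026316.
Under the Kimura two-parameter model, d = −½ ln(1 − 2P − Q) − ¼ ln(1 − 2Q).
1 − 2P − Q = 0.81579, giving −½ ln(0.81579) = 0.101799.
1 − 2Q = 0.947368, giving −¼ ln(0.947368) = 0.013517.
d = 0.101799 + 0.013517 = 0.115316.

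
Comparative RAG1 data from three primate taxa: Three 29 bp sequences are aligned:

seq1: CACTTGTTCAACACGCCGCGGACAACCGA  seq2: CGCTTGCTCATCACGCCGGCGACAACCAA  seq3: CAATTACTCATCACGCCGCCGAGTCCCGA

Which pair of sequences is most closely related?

seq1 and seq2

seq1–seq2: 6/29 differ, p = 0.207, d = 0.242.
seq1–seq3: 8/29 differ, p = 0.276, d = 0.344.
seq2–seq3: 8/29 differ, p = 0.276, d = 0.344.
The smallest distance is between seq1 and seq2.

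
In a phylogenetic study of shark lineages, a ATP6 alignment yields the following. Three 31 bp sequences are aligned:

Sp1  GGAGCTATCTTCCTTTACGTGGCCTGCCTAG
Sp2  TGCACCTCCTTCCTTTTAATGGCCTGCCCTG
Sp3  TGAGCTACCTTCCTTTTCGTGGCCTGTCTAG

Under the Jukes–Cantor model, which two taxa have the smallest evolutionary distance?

Sp1 and Sp3

Sp1–Sp2: 11/31 differ, p = 0.355, d = 0.481.
Sp1–Sp3: 4/31 differ, p = 0.129, d = 0.142.
Sp2–Sp3: 9/31 differ, p = 0.290, d = 0.367.
The smallest distance is between Sp1 and Sp3.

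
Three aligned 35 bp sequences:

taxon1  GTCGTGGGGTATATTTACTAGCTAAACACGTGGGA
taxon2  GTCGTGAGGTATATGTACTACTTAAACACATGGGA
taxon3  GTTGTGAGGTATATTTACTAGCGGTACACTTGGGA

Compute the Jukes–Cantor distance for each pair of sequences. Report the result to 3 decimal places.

taxon1–taxon2: 5/35 sites differ → p ≈ 0.142857, d = −0.75 ln(1 − 0.190476) = 0.158482 ≈ 0.158.
taxon1–taxon3: 6/35 sites differ → p ≈ 0.171429, d = −0.75 ln(1 − 0.228572) = 0.194634 ≈ 0.195.
taxon2–taxon3: 8/35 sites differ → p ≈ 0.228571, d = −0.75 ln(1 − 0.304761) = 0.272625 ≈ 0.273.

d(taxon1,taxon2) = 0.158, d(taxon1,taxon3) = 0.195, d(taxon2,taxon3) = 0.273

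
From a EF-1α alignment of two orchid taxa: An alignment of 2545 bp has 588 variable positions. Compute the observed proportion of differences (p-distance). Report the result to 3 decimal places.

p = 588/2545 = 0.231041… ≈ 0.231 (to 3 d.p.).

0.231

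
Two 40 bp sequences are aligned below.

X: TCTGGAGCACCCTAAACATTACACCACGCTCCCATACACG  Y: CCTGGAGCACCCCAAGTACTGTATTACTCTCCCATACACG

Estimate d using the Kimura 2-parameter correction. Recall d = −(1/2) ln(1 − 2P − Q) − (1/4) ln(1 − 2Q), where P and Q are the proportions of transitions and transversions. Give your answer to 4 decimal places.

0.3350

Of 40 sites, 9 differences are transitions and 1 are transversions, so P = 9/40 = 0.225 and Q = 1/40 = 0.025.
Under the Kimura two-parameter model, d = −½ ln(1 − 2P − Q) − ¼ ln(1 − 2Q).
1 − 2P − Q = 0.525, giving −½ ln(0.525) = 0.322179.
1 − 2Q = 0.95, giving −¼ ln(0.95) = 0.012823.
d = 0.322179 + 0.012823 = 0.335002.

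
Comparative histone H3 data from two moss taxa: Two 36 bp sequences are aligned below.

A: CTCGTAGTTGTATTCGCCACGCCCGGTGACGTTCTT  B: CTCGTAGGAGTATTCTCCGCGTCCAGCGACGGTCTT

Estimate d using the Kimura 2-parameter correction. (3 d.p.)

Of 36 sites, 4 differences are transitions and 4 are transversions, so P = 4/36 ≈ 0.111111 and Q = 4/36 ≈ 0.111111.
Under the Kimura two-parameter model, d = −½ ln(1 − 2P − Q) − ¼ ln(1 − 2Q).
1 − 2P − Q = 0.666667, giving −½ ln(0.666667) = 0.202732.
1 − 2Q = 0.777778, giving −¼ ln(0.777778) = 0.062829.
d = 0.202732 + 0.062829 = 0.265561.

0.266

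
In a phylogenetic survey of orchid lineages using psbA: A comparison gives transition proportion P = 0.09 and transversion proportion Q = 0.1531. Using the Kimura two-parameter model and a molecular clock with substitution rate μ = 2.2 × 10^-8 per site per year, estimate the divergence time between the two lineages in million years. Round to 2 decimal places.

Under the Kimura two-parameter model, d = −½ ln(1 − 2P − Q) − ¼ ln(1 − 2Q).
1 − 2P − Q = 0.6669, giving −½ ln(0.6669) = 0.202558.
1 − 2Q = 0.6938, giving −¼ ln(0.6938) = 0.091393.
d = 0.202558 + 0.091393 = 0.293951.
Under a molecular clock d = 2μt, so t = d/(2μ) = 0.293951 / (2 × 2.2 × 10^-8) = 6.68 million years.

6.68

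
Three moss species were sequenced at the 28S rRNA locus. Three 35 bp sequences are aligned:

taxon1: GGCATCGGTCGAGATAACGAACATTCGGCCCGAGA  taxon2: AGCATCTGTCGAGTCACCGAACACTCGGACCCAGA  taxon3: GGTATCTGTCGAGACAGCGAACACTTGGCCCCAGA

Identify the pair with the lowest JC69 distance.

taxon1–taxon2: 8/35 differ, p = 0.229, d = 0.273.
taxon1–taxon3: 7/35 differ, p = 0.200, d = 0.233.
taxon2–taxon3: 6/35 differ, p = 0.171, d = 0.195.
The smallest distance is between taxon2 and taxon3.

taxon2 and taxon3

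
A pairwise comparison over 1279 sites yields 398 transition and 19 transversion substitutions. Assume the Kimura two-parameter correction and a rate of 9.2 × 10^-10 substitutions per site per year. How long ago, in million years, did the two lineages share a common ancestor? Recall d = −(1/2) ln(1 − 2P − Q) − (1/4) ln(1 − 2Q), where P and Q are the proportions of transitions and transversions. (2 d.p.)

P = 398/1279 ≈ 0.311181 and Q = 19/1279 ≈ 0.014855.
Under the Kimura two-parameter model, d = −½ ln(1 − 2P − Q) − ¼ ln(1 − 2Q).
1 − 2P − Q = 0.362783, giving −½ ln(0.362783) = 0.506975.
1 − 2Q = 0.97029, giving −¼ ln(0.97029) = 0.007540.
d = 0.506975 + 0.007540 = 0.514515.
Under a molecular clock d = 2μt, so t = d/(2μ) = 0.514515 / (2 × 9.2 × 10^-10) = 279.63 million years.

279.63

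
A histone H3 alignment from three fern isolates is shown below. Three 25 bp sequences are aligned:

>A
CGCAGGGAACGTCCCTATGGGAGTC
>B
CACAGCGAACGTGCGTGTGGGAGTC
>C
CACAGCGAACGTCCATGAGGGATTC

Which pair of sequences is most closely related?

A–B: 5/25 differ, p = 0.200, d = 0.233.
A–C: 6/25 differ, p = 0.240, d = 0.289.
B–C: 4/25 differ, p = 0.160, d = 0.180.
The smallest distance is between B and C.

B and C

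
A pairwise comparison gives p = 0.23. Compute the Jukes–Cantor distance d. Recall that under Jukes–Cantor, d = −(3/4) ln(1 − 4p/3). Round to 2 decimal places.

0.27

d = −(3/4) ln(1 − 4p/3) = −0.75 ln(1 − 0.306667) = −0.75 ln(0.693333)
  = −0.75 × (-0.366245) = 0.274684 substitutions/site.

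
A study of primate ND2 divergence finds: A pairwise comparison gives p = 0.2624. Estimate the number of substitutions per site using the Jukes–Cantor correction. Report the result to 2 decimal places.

0.32

d = −(3/4) ln(1 − 4p/3) = −0.75 ln(1 − 0.349867) = −0.75 ln(0.650133)
  = −0.75 × (-0.430578) = 0.322934 substitutions/site.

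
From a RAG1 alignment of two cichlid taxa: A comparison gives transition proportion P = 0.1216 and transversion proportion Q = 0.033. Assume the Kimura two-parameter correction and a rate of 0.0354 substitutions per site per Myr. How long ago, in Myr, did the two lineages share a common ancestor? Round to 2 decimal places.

Under the Kimura two-parameter model, d = −½ ln(1 − 2P − Q) − ¼ ln(1 − 2Q).
1 − 2P − Q = 0.7238, giving −½ ln(0.7238) = 0.161620.
1 − 2Q = 0.934, giving −¼ ln(0.934) = 0.017070.
d = 0.161620 + 0.017070 = 0.178690.
Under a molecular clock d = 2μt, so t = d/(2μ) = 0.178690 / (2 × 0.0354) = 2.52 Myr.

2.52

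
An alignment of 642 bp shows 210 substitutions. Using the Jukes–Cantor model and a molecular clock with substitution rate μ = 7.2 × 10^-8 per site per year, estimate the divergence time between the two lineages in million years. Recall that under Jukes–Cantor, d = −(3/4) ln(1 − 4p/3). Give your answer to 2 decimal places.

2.98

p = 210/642 ≈ 0.327103.
d = −(3/4) ln(1 − 4p/3) = −0.75 ln(1 − 0.436137) = −0.75 ln(0.563863)
  = −0.75 × (-0.572944) = 0.429708 substitutions/site.
Under a molecular clock d = 2μt, so t = d/(2μ) = 0.429708 / (2 × 7.2 × 10^-8) = 2.98 million years.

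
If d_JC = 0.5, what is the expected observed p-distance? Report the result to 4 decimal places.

p = (3/4)(1 − e^(−4d/3)) = 0.75 × (1 − e^(-0.666667)) = 0.75 × (1 − 0.513417) = 0.364937.

0.3649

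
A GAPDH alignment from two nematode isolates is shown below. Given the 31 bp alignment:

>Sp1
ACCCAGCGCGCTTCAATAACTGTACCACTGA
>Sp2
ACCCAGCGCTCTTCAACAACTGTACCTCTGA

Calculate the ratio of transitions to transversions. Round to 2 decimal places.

Transitions are A↔G and C↔T; transversions are all other mismatches.
Transitions: 1. Transversions: 2.
R = 1/2 = 0.50.

0.50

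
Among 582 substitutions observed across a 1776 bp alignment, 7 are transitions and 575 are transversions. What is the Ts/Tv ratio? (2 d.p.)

R = 7/575 = 0.012173… ≈ 0.01 (to 2 d.p.).

0.01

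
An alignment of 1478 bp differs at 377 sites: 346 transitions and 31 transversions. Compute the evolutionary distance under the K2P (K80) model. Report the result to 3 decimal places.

P = 346/1478 ≈ 0.2341 and Q = 31/1478 ≈ 0.020974.
Under the Kimura two-parameter model, d = −½ ln(1 − 2P − Q) − ¼ ln(1 − 2Q).
1 − 2P − Q = 0.510826, giving −½ ln(0.510826) = 0.335863.
1 − 2Q = 0.958052, giving −¼ ln(0.958052) = 0.010713.
d = 0.335863 + 0.010713 = 0.346576.

0.347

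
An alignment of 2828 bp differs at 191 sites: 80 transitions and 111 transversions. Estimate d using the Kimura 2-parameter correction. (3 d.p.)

0.071

P = 80/2828 ≈ 0.028289 and Q = 111/2828 ≈ 0.03925.
Under the Kimura two-parameter model, d = −½ ln(1 − 2P − Q) − ¼ ln(1 − 2Q).
1 − 2P − Q = 0.904172, giving −½ ln(0.904172) = 0.050368.
1 − 2Q = 0.9215, giving −¼ ln(0.9215) = 0.020438.
d = 0.050368 + 0.020438 = 0.070806.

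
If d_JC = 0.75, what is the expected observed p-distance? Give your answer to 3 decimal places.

0.474

p = (3/4)(1 − e^(−4d/3)) = 0.75 × (1 − e^(-1)) = 0.75 × (1 − 0.367879) = 0.474091.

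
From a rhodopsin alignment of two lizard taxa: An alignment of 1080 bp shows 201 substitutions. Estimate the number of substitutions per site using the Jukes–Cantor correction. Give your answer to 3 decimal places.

0.214

p = 201/1080 ≈ 0.186111.
d = −(3/4) ln(1 − 4p/3) = −0.75 ln(1 − 0.248148) = −0.75 ln(0.751852)
  = −0.75 × (-0.285216) = 0.213912 substitutions/site.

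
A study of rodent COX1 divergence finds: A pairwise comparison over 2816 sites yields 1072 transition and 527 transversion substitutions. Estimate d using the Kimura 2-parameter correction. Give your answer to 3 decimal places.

1.600

P = 1072/2816 ≈ 0.380682 and Q = 527/2816 ≈ 0.187145.
Under the Kimura two-parameter model, d = −½ ln(1 − 2P − Q) − ¼ ln(1 − 2Q).
1 − 2P − Q = 0.051491, giving −½ ln(0.051491) = 1.483174.
1 − 2Q = 0.62571, giving −¼ ln(0.62571) = 0.117217.
d = 1.483174 + 0.117217 = 1.600391.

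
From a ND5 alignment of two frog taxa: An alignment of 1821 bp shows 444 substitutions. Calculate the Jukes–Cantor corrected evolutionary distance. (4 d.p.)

p = 444/1821 ≈ 0.243822.
d = −(3/4) ln(1 − 4p/3) = −0.75 ln(1 − 0.325096) = −0.75 ln(0.674904)
  = −0.75 × (-0.393185) = 0.294889 substitutions/site.

0.2949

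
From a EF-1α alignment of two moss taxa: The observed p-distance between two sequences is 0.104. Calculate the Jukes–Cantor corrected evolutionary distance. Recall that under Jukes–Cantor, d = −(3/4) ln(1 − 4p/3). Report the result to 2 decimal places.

0.11

d = −(3/4) ln(1 − 4p/3) = −0.75 ln(1 − 0.138667) = −0.75 ln(0.861333)
  = −0.75 × (-0.149274) = 0.111956 substitutions/site.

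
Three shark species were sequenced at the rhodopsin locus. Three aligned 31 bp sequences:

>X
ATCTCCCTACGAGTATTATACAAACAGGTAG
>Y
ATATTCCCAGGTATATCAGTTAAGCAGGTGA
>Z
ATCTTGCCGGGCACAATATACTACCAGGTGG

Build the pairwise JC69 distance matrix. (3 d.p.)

d(X,Y) = 0.614, d(X,Z) = 0.544, d(Y,Z) = 0.614

X–Y: 13/31 sites differ → p ≈ 0.419355, d = −0.75 ln(1 − 0.55914) = 0.614271 ≈ 0.614.
X–Z: 12/31 sites differ → p ≈ 0.387097, d = −0.75 ln(1 − 0.516129) = 0.544453 ≈ 0.544.
Y–Z: 13/31 sites differ → p ≈ 0.419355, d = −0.75 ln(1 − 0.55914) = 0.614271 ≈ 0.614.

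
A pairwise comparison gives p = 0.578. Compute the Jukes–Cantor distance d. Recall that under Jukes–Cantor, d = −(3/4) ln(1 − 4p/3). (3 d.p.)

d = −(3/4) ln(1 − 4p/3) = −0.75 ln(1 − 0.770667) = −0.75 ln(0.229333)
  = −0.75 × (-1.472580) = 1.104435 substitutions/site.

1.104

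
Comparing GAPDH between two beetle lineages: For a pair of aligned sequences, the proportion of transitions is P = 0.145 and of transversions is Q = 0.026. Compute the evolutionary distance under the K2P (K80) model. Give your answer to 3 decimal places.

0.203

Under the Kimura two-parameter model, d = −½ ln(1 − 2P − Q) − ¼ ln(1 − 2Q).
1 − 2P − Q = 0.684, giving −½ ln(0.684) = 0.189899.
1 − 2Q = 0.948, giving −¼ ln(0.948) = 0.013350.
d = 0.189899 + 0.013350 = 0.203249.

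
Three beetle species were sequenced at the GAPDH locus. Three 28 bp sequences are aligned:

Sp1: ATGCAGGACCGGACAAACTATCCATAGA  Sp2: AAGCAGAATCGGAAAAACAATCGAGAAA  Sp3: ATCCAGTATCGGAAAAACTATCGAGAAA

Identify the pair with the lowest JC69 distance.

Sp1–Sp2: 8/28 differ, p = 0.286, d = 0.360.
Sp1–Sp3: 7/28 differ, p = 0.250, d = 0.304.
Sp2–Sp3: 4/28 differ, p = 0.143, d = 0.158.
The smallest distance is between Sp2 and Sp3.

Sp2 and Sp3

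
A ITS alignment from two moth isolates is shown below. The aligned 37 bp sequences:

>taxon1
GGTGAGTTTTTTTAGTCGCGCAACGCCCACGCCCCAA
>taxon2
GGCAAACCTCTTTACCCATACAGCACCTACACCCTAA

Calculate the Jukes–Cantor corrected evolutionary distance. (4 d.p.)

The sequences differ at 16 of 37 sites, so p = 16/37 ≈ 0.432432.
d = −(3/4) ln(1 − 4p/3) = −0.75 ln(1 − 0.576576) = −0.75 ln(0.423424)
  = −0.75 × (-0.859381) = 0.644536 substitutions/site.

0.6445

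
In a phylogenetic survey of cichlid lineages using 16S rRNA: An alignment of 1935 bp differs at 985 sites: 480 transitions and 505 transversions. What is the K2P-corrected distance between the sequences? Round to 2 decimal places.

P = 480/1935 ≈ 0.248062 and Q = 505/1935 ≈ 0.260982.
Under the Kimura two-parameter model, d = −½ ln(1 − 2P − Q) − ¼ ln(1 − 2Q).
1 − 2P − Q = 0.242894, giving −½ ln(0.242894) = 0.707565.
1 − 2Q = 0.478036, giving −¼ ln(0.478036) = 0.184517.
d = 0.707565 + 0.184517 = 0.892082.

0.89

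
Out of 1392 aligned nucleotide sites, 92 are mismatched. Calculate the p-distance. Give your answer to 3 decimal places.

p = 92/1392 = 0.066091… ≈ 0.066 (to 3 d.p.).

0.066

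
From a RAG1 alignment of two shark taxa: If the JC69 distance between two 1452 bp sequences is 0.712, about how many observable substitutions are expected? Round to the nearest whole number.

668

Invert JC69: p = (3/4)(1 − e^(−4d/3)) = 0.75 × (1 − e^(-0.949333)) = 0.75 × (1 − 0.386999) = 0.459751.
Expected differing sites = pL ≈ 0.459751 × 1452 = 667.558452 ≈ 668.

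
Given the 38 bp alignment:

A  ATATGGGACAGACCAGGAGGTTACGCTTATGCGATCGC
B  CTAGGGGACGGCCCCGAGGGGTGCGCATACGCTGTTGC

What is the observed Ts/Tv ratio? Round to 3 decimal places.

Transitions are A↔G and C↔T; transversions are all other mismatches.
Transitions: 7. Transversions: 7.
R = 7/7 = 1.000.

1.000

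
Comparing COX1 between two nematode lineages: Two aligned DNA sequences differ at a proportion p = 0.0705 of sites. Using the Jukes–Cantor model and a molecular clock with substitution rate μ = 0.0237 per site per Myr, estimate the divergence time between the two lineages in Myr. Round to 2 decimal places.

d = −(3/4) ln(1 − 4p/3) = −0.75 ln(1 − 0.094) = −0.75 ln(0.906)
  = −0.75 × (-0.098716) = 0.074037 substitutions/site.
Under a molecular clock d = 2μt, so t = d/(2μ) = 0.074037 / (2 × 0.0237) = 1.56 Myr.

1.56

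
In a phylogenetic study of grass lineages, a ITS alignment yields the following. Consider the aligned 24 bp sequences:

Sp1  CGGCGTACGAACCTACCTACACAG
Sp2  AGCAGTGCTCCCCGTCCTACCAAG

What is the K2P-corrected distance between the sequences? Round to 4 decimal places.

Of 24 sites, 1 differences are transitions and 10 are transversions, so P = 1/24 ≈ 0.041667 and Q = 10/24 ≈ 0.416667.
Under the Kimura two-parameter model, d = −½ ln(1 − 2P − Q) − ¼ ln(1 − 2Q).
1 − 2P − Q = 0.499999, giving −½ ln(0.499999) = 0.346575.
1 − 2Q = 0.166666, giving −¼ ln(0.166666) = 0.447941.
d = 0.346575 + 0.447941 = 0.794516.

0.7945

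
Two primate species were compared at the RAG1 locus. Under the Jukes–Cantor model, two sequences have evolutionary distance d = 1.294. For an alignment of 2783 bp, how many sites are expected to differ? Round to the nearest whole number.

Invert JC69: p = (3/4)(1 − e^(−4d/3)) = 0.75 × (1 − e^(-1.725333)) = 0.75 × (1 − 0.178114) = 0.616415.
Expected differing sites = pL ≈ 0.616415 × 2783 = 1715.482945 ≈ 1715.

1715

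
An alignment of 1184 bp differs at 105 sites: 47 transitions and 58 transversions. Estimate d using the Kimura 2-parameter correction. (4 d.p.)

0.0945

P = 47/1184 ≈ 0.039696 and Q = 58/1184 ≈ 0.048986.
Under the Kimura two-parameter model, d = −½ ln(1 − 2P − Q) − ¼ ln(1 − 2Q).
1 − 2P − Q = 0.871622, giving −½ ln(0.871622) = 0.068700.
1 − 2Q = 0.902028, giving −¼ ln(0.902028) = 0.025777.
d = 0.068700 + 0.025777 = 0.094477.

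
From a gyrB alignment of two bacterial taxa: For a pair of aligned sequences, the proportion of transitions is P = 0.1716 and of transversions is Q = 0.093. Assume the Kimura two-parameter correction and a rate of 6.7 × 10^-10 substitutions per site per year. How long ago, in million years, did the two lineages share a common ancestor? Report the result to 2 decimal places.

252.22

Under the Kimura two-parameter model, d = −½ ln(1 − 2P − Q) − ¼ ln(1 − 2Q).
1 − 2P − Q = 0.5638, giving −½ ln(0.5638) = 0.286528.
1 − 2Q = 0.814, giving −¼ ln(0.814) = 0.051449.
d = 0.286528 + 0.051449 = 0.337977.
Under a molecular clock d = 2μt, so t = d/(2μ) = 0.337977 / (2 × 6.7 × 10^-10) = 252.22 million years.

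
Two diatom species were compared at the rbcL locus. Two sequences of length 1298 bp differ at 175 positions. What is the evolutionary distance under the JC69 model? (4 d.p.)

p = 175/1298 ≈ 0.134823.
d = −(3/4) ln(1 − 4p/3) = −0.75 ln(1 − 0.179764) = −0.75 ln(0.820236)
  = −0.75 × (-0.198163) = 0.148622 substitutions/site.

0.1486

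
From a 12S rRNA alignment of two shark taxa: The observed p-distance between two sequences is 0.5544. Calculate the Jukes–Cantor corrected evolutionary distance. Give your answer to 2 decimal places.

1.01

d = −(3/4) ln(1 − 4p/3) = −0.75 ln(1 − 0.7392) = −0.75 ln(0.2608)
  = −0.75 × (-1.344001) = 1.008001 substitutions/site.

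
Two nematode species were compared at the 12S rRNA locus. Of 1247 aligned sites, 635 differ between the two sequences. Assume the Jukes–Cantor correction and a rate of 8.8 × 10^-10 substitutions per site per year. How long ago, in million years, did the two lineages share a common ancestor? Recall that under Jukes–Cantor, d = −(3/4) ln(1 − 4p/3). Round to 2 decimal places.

484.18

p = 635/1247 ≈ 0.509222.
d = −(3/4) ln(1 − 4p/3) = −0.75 ln(1 − 0.678963) = −0.75 ln(0.321037)
  = −0.75 × (-1.136199) = 0.852149 substitutions/site.
Under a molecular clock d = 2μt, so t = d/(2μ) = 0.852149 / (2 × 8.8 × 10^-10) = 484.18 million years.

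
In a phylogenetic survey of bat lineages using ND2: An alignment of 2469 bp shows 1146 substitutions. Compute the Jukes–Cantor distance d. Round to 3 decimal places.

0.723

p = 1146/2469 ≈ 0.464156.
d = −(3/4) ln(1 − 4p/3) = −0.75 ln(1 − 0.618875) = −0.75 ln(0.381125)
  = −0.75 × (-0.964628) = 0.723471 substitutions/site.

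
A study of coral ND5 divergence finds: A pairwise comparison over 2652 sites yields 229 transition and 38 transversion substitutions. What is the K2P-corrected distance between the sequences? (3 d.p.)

0.111

P = 229/2652 ≈ 0.08635 and Q = 38/2652 ≈ 0.014329.
Under the Kimura two-parameter model, d = −½ ln(1 − 2P − Q) − ¼ ln(1 − 2Q).
1 − 2P − Q = 0.812971, giving −½ ln(0.812971) = 0.103530.
1 − 2Q = 0.971342, giving −¼ ln(0.971342) = 0.007269.
d = 0.103530 + 0.007269 = 0.110799.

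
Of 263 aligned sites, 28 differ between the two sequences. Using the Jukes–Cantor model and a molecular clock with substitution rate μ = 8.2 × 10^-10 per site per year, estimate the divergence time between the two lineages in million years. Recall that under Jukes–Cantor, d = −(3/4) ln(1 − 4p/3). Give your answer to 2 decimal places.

70.01

p = 28/263 ≈ 0.106464.
d = −(3/4) ln(1 − 4p/3) = −0.75 ln(1 − 0.141952) = −0.75 ln(0.858048)
  = −0.75 × (-0.153095) = 0.114821 substitutions/site.
Under a molecular clock d = 2μt, so t = d/(2μ) = 0.114821 / (2 × 8.2 × 10^-10) = 70.01 million years.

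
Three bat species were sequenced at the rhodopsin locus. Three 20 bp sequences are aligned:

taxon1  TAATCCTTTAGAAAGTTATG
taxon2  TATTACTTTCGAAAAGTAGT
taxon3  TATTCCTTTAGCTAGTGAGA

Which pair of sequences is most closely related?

taxon1–taxon2: 7/20 differ, p = 0.350, d = 0.471.
taxon1–taxon3: 6/20 differ, p = 0.300, d = 0.383.
taxon2–taxon3: 8/20 differ, p = 0.400, d = 0.572.
The smallest distance is between taxon1 and taxon3.

taxon1 and taxon3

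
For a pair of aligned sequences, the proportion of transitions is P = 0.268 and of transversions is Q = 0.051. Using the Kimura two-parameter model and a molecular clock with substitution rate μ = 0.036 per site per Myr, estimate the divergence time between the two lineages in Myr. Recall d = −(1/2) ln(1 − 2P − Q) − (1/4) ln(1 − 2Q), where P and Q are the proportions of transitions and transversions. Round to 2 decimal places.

6.51

Under the Kimura two-parameter model, d = −½ ln(1 − 2P − Q) − ¼ ln(1 − 2Q).
1 − 2P − Q = 0.413, giving −½ ln(0.413) = 0.442154.
1 − 2Q = 0.898, giving −¼ ln(0.898) = 0.026896.
d = 0.442154 + 0.026896 = 0.469050.
Under a molecular clock d = 2μt, so t = d/(2μ) = 0.469050 / (2 × 0.036) = 6.51 Myr.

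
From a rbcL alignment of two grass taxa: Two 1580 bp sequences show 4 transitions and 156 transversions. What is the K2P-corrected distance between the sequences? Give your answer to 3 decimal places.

P = 4/1580 ≈ 0.002532 and Q = 156/1580 ≈ 0.098734.
Under the Kimura two-parameter model, d = −½ ln(1 − 2P − Q) − ¼ ln(1 − 2Q).
1 − 2P − Q = 0.896202, giving −½ ln(0.896202) = 0.054795.
1 − 2Q = 0.802532, giving −¼ ln(0.802532) = 0.054996.
d = 0.054795 + 0.054996 = 0.109791.

0.110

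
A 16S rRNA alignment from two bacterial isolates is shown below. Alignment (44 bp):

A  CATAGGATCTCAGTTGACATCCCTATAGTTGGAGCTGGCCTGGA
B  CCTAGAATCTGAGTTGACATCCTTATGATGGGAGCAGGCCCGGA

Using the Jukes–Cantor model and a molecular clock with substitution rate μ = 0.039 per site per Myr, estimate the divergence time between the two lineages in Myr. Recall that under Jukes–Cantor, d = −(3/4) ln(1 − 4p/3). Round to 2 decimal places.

3.06

The sequences differ at 9 of 44 sites (2, 6, 11, 23, 27, 28, 30, 36, 41), so p = 9/44 ≈ 0.204545.
d = −(3/4) ln(1 − 4p/3) = −0.75 ln(1 − 0.272727) = −0.75 ln(0.727273)
  = −0.75 × (-0.318453) = 0.238840 substitutions/site.
Under a molecular clock d = 2μt, so t = d/(2μ) = 0.238840 / (2 × 0.039) = 3.06 Myr.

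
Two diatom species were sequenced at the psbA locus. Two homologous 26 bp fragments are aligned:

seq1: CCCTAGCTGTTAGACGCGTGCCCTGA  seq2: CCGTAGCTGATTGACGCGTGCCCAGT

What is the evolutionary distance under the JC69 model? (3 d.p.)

The sequences differ at 5 of 26 sites (3, 10, 12, 24, 26), so p = 5/26 ≈ 0.192308.
d = −(3/4) ln(1 − 4p/3) = −0.75 ln(1 − 0.256411) = −0.75 ln(0.743589)
  = −0.75 × (-0.296267) = 0.222200 substitutions/site.

0.222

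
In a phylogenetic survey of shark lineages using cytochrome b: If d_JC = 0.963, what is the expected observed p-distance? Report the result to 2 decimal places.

0.54

p = (3/4)(1 − e^(−4d/3)) = 0.75 × (1 − e^(-1.284)) = 0.75 × (1 − 0.276927) = 0.542305.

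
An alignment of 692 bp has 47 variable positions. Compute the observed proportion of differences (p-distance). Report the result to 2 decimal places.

0.07

p = 47/692 = 0.067919… ≈ 0.07 (to 2 d.p.).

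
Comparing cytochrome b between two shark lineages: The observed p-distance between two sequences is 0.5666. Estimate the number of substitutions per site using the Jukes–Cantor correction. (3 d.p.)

1.056

d = −(3/4) ln(1 − 4p/3) = −0.75 ln(1 − 0.755467) = −0.75 ln(0.244533)
  = −0.75 × (-1.408405) = 1.056304 substitutions/site.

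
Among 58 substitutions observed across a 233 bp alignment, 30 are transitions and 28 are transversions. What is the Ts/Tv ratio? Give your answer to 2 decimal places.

R = 30/28 = 1.071428… ≈ 1.07 (to 2 d.p.).

1.07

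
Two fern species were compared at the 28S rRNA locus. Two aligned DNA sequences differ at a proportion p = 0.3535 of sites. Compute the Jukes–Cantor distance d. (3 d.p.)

0.478

d = −(3/4) ln(1 − 4p/3) = −0.75 ln(1 − 0.471333) = −0.75 ln(0.528667)
  = −0.75 × (-0.637397) = 0.478048 substitutions/site.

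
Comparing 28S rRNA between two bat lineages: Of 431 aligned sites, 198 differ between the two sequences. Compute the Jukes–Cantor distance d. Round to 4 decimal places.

p = 198/431 ≈ 0.459397.
d = −(3/4) ln(1 − 4p/3) = −0.75 ln(1 − 0.612529) = −0.75 ln(0.387471)
  = −0.75 × (-0.948114) = 0.711086 substitutions/site.

0.7111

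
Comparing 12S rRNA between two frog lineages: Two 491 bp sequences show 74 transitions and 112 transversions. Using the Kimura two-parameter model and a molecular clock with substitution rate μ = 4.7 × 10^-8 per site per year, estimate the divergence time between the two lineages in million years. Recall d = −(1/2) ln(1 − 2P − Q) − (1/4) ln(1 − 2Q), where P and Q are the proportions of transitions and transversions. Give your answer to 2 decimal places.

P = 74/491 ≈ 0.150713 and Q = 112/491 ≈ 0.228106.
Under the Kimura two-parameter model, d = −½ ln(1 − 2P − Q) − ¼ ln(1 − 2Q).
1 − 2P − Q = 0.470468, giving −½ ln(0.470468) = 0.377014.
1 − 2Q = 0.543788, giving −¼ ln(0.543788) = 0.152299.
d = 0.377014 + 0.152299 = 0.529313.
Under a molecular clock d = 2μt, so t = d/(2μ) = 0.529313 / (2 × 4.7 × 10^-8) = 5.63 million years.

5.63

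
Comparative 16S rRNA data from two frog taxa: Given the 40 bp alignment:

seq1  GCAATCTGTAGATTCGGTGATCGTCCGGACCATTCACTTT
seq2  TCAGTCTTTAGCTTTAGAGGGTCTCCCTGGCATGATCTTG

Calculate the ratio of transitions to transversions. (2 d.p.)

Transitions are A↔G and C↔T; transversions are all other mismatches.
Transitions: 6. Transversions: 13.
R = 6/13 = 0.461538… ≈ 0.46 (to 2 d.p.).

0.46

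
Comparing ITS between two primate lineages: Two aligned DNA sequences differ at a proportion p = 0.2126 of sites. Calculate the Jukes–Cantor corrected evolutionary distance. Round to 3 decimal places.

d = −(3/4) ln(1 − 4p/3) = −0.75 ln(1 − 0.283467) = −0.75 ln(0.716533)
  = −0.75 × (-0.333331) = 0.249998 substitutions/site.

0.250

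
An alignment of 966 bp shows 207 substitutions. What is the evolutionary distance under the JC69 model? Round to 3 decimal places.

p = 207/966 ≈ 0.214286.
d = −(3/4) ln(1 − 4p/3) = −0.75 ln(1 − 0.285715) = −0.75 ln(0.714285)
  = −0.75 × (-0.336473) = 0.252355 substitutions/site.

0.252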